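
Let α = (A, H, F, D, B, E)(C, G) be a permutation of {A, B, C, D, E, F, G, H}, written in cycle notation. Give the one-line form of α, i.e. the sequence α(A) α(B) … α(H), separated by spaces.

H E G B A D C F

Each element maps to the next entry in its cycle (wrapping to the front): A→H, B→E, C→G, D→B, E→A, F→D, G→C, H→F.
So the one-line form is H E G B A D C F.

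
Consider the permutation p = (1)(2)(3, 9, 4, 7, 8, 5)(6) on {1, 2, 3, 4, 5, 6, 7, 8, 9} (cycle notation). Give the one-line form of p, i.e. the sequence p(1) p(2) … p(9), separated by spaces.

1 2 9 7 3 6 8 5 4

Reading each image from the cycles: 1↦1, 2↦2, 3↦9, 4↦7, 5↦3, 6↦6, 7↦8, 8↦5, 9↦4.
So the one-line form is 1 2 9 7 3 6 8 5 4.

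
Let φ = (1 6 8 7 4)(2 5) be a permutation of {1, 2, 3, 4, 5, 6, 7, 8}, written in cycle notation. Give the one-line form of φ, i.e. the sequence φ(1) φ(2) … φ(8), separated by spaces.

6 5 3 1 2 8 4 7

Image by image: 1↦6, 2↦5, 3↦3, 4↦1, 5↦2, 6↦8, 7↦4, 8↦7.
So the one-line form is 6 5 3 1 2 8 4 7.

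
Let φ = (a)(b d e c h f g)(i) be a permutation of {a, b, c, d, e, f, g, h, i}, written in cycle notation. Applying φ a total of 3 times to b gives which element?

b lies in the 7-cycle (b d e c h f g).
Advancing 3 steps from b: b → d → e → c.

c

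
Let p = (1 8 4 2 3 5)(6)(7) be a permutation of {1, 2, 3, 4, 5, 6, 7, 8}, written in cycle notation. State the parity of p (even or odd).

odd

The cycle lengths are 6, 1, 1.
A cycle is odd iff its length is even; p has 1 even-length cycle, so sgn(p) = (−1)^1 and p is odd.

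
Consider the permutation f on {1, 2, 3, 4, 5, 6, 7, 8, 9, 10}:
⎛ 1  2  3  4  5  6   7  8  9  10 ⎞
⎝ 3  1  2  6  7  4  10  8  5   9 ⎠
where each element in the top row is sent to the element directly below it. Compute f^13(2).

Tracing 2 → 1 → … returns to 2 after 3 steps, so 2 lies in a 3-cycle (1 3 2).
Powers repeat with period 3 on this cycle, and 13 mod 3 = 1, so f^13(2) = f^1(2).
Stepping 1 place around the cycle: 2 → 1.

1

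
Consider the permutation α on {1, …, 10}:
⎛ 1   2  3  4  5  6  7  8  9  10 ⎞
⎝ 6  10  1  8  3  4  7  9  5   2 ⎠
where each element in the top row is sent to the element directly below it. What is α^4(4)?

Tracing 4 → 8 → … returns to 4 after 7 steps, so 4 lies in a 7-cycle (1 6 4 8 9 5 3).
Stepping 4 places around the cycle: 4 → 8 → 9 → 5 → 3.

3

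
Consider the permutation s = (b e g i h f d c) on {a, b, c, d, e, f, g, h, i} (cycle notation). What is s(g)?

g appears in (b e g i h f d c); the next entry (wrapping around) is i.

i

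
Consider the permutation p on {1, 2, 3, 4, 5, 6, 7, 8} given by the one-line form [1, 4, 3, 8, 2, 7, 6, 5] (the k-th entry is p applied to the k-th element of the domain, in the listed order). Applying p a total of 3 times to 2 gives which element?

Tracing 2 → 4 → … returns to 2 after 4 steps, so 2 lies in a 4-cycle (2 4 8 5).
Stepping 3 places around the cycle: 2 → 4 → 8 → 5.

5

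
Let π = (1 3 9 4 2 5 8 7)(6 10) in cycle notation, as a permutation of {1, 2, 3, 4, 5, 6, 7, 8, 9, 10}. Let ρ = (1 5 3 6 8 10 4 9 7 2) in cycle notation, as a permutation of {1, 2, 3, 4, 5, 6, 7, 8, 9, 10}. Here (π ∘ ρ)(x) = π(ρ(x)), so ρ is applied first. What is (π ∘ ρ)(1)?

8

ρ(1) = 5, then π(5) = 8; composing gives (π ∘ ρ)(1) = 8.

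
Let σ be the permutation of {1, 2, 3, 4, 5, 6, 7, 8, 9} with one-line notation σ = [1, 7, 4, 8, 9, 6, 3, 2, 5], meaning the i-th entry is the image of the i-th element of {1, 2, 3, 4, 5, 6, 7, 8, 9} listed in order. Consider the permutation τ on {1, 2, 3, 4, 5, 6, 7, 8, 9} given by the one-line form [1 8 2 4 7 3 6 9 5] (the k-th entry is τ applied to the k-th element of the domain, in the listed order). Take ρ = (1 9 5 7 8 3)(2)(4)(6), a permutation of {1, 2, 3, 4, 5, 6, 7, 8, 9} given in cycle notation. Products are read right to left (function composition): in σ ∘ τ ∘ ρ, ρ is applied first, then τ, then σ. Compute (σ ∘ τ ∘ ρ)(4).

8

Chase 4: ρ(4) = 4; τ(4) = 4; σ(4) = 8. Hence (σ ∘ τ ∘ ρ)(4) = 8.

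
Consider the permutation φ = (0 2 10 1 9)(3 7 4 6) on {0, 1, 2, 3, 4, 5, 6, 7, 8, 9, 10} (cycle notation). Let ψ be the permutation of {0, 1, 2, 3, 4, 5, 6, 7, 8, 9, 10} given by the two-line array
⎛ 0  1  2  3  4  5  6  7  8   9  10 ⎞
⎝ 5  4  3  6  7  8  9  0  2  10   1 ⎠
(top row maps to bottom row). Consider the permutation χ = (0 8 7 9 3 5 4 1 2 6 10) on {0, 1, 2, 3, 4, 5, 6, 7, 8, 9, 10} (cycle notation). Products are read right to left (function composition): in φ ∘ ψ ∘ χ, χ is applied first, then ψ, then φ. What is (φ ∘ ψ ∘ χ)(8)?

Apply the permutations in order: χ(8) = 7, then ψ(7) = 0, then φ(0) = 2. So (φ ∘ ψ ∘ χ)(8) = 2.

2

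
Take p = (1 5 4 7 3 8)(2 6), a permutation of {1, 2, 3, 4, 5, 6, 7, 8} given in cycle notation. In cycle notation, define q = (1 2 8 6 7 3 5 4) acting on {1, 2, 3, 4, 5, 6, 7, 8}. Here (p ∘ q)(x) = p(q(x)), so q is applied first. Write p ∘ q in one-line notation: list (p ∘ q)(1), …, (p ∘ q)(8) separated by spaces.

Chase each element through q then p: 1 → 2 → 6; 2 → 8 → 1; 3 → 5 → 4; 4 → 1 → 5; 5 → 4 → 7; 6 → 7 → 3; 7 → 3 → 8; 8 → 6 → 2.
So p ∘ q in one-line form is 6 1 4 5 7 3 8 2.

6 1 4 5 7 3 8 2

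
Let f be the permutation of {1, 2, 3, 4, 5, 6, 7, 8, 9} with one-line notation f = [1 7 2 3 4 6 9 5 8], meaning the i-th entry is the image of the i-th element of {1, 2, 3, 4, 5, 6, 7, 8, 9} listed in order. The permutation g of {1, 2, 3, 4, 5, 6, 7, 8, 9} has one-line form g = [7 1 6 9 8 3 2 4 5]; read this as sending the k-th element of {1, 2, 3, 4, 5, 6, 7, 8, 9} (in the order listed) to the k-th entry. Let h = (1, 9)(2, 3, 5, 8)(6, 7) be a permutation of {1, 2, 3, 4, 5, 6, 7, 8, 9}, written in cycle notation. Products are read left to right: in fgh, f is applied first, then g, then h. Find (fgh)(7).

(fgh)(7) = h(g(f(7))). f(7) = 9, then g(9) = 5, then h(5) = 8, so the result is 8.

8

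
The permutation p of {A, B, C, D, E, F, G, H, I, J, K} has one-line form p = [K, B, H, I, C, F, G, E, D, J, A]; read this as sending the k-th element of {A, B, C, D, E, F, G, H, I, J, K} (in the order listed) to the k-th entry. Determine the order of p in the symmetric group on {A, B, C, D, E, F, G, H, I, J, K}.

6

Decomposing into disjoint cycles gives cycle lengths 3, 2, 2, 1, 1, 1, 1.
The order of p is the least common multiple of its cycle lengths: lcm(3, 2, 2) = 6.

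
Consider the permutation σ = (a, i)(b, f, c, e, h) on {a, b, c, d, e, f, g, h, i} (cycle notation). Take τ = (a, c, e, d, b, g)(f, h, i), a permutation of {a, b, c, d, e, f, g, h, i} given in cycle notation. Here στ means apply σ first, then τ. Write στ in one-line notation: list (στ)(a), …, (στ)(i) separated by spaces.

Chase each element through σ then τ: a → i → f; b → f → h; c → e → d; d → d → b; e → h → i; f → c → e; g → g → a; h → b → g; i → a → c.
Collecting the images, στ = [f h d b i e a g c].

f h d b i e a g c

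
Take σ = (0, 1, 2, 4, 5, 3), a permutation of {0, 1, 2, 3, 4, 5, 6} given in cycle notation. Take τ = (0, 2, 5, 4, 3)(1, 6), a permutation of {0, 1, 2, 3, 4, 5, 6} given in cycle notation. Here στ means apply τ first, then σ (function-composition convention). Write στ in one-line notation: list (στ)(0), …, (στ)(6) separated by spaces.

For each element, apply τ then σ: 0 → 2 → 4; 1 → 6 → 6; 2 → 5 → 3; 3 → 0 → 1; 4 → 3 → 0; 5 → 4 → 5; 6 → 1 → 2.
So στ in one-line form is 4 6 3 1 0 5 2.

4 6 3 1 0 5 2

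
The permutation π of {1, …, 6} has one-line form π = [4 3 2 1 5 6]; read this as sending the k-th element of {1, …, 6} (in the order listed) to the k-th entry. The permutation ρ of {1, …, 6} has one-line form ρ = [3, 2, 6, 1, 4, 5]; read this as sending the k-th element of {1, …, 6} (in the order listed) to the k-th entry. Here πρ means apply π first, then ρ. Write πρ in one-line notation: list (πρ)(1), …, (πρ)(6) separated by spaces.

Chase each element through π then ρ: 1 → 4 → 1; 2 → 3 → 6; 3 → 2 → 2; 4 → 1 → 3; 5 → 5 → 4; 6 → 6 → 5.
So πρ in one-line form is 1 6 2 3 4 5.

1 6 2 3 4 5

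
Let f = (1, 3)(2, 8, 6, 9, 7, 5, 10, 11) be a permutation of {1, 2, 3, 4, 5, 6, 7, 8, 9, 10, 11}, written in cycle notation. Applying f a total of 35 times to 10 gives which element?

10 lies in the 8-cycle (2, 8, 6, 9, 7, 5, 10, 11).
Since the cycle has length 8, f^35 acts on it the same as f^3 (35 mod 8 = 3).
Stepping 3 places around the cycle: 10 → 11 → 2 → 8.

8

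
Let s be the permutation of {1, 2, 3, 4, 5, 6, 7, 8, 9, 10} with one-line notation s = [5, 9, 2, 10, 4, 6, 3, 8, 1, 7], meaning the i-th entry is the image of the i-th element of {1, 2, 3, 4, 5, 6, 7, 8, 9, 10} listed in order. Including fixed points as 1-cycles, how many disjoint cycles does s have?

3

The cycle decomposition is (1 5 4 10 7 3 2 9)(6)(8), which has 3 cycles (counting 1-cycles).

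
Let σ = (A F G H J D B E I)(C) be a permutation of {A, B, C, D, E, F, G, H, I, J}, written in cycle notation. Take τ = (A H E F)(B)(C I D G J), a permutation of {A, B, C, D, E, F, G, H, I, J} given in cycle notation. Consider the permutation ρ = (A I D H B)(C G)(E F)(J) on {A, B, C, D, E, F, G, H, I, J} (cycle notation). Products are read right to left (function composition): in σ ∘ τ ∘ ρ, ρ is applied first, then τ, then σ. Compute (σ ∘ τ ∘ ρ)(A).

B

(σ ∘ τ ∘ ρ)(A) = σ(τ(ρ(A))). ρ(A) = I, then τ(I) = D, then σ(D) = B, so the result is B.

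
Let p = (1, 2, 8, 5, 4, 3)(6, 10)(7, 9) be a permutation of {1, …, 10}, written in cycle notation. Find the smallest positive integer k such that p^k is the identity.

6

The disjoint cycles have lengths 6, 2, 2.
The order of p is the least common multiple of its cycle lengths: lcm(6, 2, 2) = 6.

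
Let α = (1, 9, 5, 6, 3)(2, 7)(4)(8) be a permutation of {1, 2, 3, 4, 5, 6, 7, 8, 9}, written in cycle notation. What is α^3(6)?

9

6 lies in the 5-cycle (1, 9, 5, 6, 3).
Advancing 3 steps from 6: 6 → 3 → 1 → 9.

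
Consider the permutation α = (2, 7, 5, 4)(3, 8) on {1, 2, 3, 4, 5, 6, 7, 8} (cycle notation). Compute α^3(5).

7

5 lies in the 4-cycle (2, 7, 5, 4).
Stepping 3 places around the cycle: 5 → 4 → 2 → 7.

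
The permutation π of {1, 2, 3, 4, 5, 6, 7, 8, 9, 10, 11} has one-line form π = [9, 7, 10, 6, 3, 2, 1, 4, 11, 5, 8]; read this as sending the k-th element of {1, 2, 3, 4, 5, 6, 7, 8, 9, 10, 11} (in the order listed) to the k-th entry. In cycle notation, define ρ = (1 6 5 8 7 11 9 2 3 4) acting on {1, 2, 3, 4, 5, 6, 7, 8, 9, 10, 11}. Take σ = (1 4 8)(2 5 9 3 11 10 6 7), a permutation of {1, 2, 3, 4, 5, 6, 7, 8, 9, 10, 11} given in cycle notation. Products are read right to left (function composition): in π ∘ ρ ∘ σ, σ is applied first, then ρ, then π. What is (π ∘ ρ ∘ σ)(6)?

Chase 6: σ(6) = 7; ρ(7) = 11; π(11) = 8. Hence (π ∘ ρ ∘ σ)(6) = 8.

8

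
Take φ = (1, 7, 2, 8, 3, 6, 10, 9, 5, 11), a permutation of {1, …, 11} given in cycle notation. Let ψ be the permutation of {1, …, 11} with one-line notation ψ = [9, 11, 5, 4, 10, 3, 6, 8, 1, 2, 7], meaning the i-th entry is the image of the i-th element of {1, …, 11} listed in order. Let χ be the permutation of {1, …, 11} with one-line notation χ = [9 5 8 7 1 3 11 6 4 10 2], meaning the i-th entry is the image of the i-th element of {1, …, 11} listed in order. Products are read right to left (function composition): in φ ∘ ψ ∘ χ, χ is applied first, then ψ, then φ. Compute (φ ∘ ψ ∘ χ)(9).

Apply the permutations in order: χ(9) = 4, then ψ(4) = 4, then φ(4) = 4. So (φ ∘ ψ ∘ χ)(9) = 4.

4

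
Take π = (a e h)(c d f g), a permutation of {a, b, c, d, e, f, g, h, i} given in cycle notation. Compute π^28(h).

a

h lies in the 3-cycle (a e h).
On a 3-cycle, π^3 is the identity, so π^28 = π^1 there (28 ≡ 1 mod 3).
Advancing 1 step from h: h → a.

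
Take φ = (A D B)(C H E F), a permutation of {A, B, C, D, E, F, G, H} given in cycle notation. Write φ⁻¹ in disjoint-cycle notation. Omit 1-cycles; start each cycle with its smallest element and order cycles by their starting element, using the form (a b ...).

Inverting a permutation written in cycle notation just reverses the order within every cycle.
After reversing and putting each cycle's least element first, φ⁻¹ = (A B D)(C F E H).

(A B D)(C F E H)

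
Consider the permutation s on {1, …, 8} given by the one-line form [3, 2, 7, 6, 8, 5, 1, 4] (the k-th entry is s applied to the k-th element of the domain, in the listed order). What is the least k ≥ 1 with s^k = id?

12

Writing s as disjoint cycles, the cycle lengths are 4, 3, 1.
Since disjoint cycles commute, ord(s) = lcm(4, 3) = 12.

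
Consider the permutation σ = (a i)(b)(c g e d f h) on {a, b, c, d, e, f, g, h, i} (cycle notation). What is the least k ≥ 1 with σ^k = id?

6

The cycle type of σ is (6, 2, 1).
The order of σ is the least common multiple of its cycle lengths: lcm(6, 2) = 6.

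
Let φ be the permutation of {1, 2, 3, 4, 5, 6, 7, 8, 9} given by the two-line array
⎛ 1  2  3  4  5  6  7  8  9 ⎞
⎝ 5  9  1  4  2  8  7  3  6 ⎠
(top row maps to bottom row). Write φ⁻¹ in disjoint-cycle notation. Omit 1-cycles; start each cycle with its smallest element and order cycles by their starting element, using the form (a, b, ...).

(1, 3, 8, 6, 9, 2, 5)

First write φ in disjoint cycles: (1, 5, 2, 9, 6, 8, 3).
The inverse reverses every cycle; in canonical form, φ⁻¹ = (1, 3, 8, 6, 9, 2, 5).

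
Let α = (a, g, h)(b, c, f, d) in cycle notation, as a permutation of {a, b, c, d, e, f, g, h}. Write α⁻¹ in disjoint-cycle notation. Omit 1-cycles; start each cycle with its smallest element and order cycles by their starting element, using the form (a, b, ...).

Inverting a permutation written in cycle notation just reverses the order within every cycle.
Reversing each cycle of α and rotating so the smallest element leads gives (a, h, g)(b, d, f, c).

(a, h, g)(b, d, f, c)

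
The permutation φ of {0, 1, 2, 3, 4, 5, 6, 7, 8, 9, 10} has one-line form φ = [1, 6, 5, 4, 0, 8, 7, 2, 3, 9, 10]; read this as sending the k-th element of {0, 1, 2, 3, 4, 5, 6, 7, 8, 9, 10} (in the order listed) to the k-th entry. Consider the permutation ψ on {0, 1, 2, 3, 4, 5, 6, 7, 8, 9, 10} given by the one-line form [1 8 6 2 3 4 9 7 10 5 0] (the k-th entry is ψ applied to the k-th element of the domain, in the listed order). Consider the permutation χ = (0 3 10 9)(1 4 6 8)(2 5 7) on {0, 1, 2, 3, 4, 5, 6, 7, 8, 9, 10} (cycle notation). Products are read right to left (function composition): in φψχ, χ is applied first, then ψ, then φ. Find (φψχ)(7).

Apply the permutations in order: χ(7) = 2, then ψ(2) = 6, then φ(6) = 7. So (φψχ)(7) = 7.

7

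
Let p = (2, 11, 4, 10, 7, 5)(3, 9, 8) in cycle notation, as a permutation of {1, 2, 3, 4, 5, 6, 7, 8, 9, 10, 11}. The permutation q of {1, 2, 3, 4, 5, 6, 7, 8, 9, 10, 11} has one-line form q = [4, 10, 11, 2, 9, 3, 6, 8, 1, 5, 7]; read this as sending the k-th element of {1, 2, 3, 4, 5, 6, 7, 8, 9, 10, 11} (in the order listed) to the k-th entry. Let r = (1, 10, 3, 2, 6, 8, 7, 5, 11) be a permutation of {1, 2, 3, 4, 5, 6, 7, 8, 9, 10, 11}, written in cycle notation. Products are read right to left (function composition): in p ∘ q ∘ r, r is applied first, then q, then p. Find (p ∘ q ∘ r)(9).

1

Apply the permutations in order: r(9) = 9, then q(9) = 1, then p(1) = 1. So (p ∘ q ∘ r)(9) = 1.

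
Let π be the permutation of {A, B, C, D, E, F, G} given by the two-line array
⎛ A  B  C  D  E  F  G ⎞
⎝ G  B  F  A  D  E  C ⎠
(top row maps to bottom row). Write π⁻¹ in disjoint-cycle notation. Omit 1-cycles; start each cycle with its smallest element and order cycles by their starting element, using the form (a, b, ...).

(A, D, E, F, C, G)

The cycle decomposition of π is (A, G, C, F, E, D).
Reversing each cycle (and rotating so the smallest element leads) gives π⁻¹ = (A, D, E, F, C, G).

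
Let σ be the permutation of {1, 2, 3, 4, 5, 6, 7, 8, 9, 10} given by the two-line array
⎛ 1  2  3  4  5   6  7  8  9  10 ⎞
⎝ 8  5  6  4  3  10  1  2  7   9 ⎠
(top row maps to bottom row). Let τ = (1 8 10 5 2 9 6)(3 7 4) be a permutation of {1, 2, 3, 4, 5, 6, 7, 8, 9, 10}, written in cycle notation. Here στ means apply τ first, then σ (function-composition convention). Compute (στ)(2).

First apply τ: τ(2) = 9, then σ(9) = 7. Thus (στ)(2) = 7.

7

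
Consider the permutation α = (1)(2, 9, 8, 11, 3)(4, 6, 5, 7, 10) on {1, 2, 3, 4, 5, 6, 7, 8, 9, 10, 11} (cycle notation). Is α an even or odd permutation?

even

The cycle lengths are 5, 5, 1.
A cycle of length ℓ contributes ℓ−1 transpositions, so α is a product of 4 + 4 = 8 transpositions — even.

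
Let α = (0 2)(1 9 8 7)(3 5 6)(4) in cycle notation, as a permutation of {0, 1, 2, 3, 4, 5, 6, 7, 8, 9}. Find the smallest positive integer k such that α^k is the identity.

The cycle type of α is (4, 3, 2, 1).
Since disjoint cycles commute, ord(α) = lcm(4, 3, 2) = 12.

12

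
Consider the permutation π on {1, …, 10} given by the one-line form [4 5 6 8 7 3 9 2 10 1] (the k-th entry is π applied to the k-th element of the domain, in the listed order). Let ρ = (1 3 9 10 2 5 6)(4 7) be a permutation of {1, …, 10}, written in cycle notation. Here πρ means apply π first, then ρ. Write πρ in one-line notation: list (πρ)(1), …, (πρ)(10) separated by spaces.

Chase each element through π then ρ: 1 → 4 → 7; 2 → 5 → 6; 3 → 6 → 1; 4 → 8 → 8; 5 → 7 → 4; 6 → 3 → 9; 7 → 9 → 10; 8 → 2 → 5; 9 → 10 → 2; 10 → 1 → 3.
So πρ in one-line form is 7 6 1 8 4 9 10 5 2 3.

7 6 1 8 4 9 10 5 2 3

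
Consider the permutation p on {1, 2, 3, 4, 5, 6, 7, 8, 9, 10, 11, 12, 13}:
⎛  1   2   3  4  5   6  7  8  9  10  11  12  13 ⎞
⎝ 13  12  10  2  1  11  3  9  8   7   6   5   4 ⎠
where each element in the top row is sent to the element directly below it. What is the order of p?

6

Decomposing into disjoint cycles gives cycle lengths 6, 3, 2, 2.
Since disjoint cycles commute, ord(p) = lcm(6, 3, 2, 2) = 6.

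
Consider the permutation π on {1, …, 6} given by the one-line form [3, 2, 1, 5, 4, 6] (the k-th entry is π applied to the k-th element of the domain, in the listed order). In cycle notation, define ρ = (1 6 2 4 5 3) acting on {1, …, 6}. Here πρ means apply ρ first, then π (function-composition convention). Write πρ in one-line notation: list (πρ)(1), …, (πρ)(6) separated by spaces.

6 5 3 4 1 2

For each element, apply ρ then π: 1 → 6 → 6; 2 → 4 → 5; 3 → 1 → 3; 4 → 5 → 4; 5 → 3 → 1; 6 → 2 → 2.
So πρ in one-line form is 6 5 3 4 1 2.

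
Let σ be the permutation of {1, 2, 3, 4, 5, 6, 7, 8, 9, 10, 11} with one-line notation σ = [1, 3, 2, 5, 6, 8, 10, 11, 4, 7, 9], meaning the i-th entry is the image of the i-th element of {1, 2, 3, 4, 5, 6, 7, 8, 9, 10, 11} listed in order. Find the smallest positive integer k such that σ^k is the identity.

6

Decomposing into disjoint cycles gives cycle lengths 6, 2, 2, 1.
The order of σ is the least common multiple of its cycle lengths: lcm(6, 2, 2) = 6.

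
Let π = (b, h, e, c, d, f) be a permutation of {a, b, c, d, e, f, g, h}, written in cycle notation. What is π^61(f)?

b

f lies in the 6-cycle (b, h, e, c, d, f).
Since the cycle has length 6, π^61 acts on it the same as π^1 (61 mod 6 = 1).
Advancing 1 step from f: f → b.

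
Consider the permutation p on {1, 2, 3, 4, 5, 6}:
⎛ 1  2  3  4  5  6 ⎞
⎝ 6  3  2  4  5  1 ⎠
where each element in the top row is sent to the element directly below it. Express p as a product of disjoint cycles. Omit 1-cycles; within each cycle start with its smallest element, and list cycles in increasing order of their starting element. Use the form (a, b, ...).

From 1: 1 → 6 → 1, closing the cycle (1, 6).
Continuing from each remaining unvisited element yields (1, 6)(2, 3).

(1, 6)(2, 3)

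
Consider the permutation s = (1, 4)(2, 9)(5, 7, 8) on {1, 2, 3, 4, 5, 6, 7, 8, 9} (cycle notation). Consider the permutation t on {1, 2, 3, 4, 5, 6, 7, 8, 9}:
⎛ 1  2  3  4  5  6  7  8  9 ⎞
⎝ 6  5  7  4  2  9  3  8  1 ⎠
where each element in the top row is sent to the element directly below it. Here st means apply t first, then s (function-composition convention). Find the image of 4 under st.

1

t(4) = 4, then s(4) = 1; composing gives (st)(4) = 1.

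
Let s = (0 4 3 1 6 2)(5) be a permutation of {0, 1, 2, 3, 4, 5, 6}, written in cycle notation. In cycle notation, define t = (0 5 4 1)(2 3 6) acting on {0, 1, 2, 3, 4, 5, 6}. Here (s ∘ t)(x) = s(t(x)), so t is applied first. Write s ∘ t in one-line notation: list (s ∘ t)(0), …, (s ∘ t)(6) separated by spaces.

(s ∘ t)(x) = s(t(x)). Computing each image: s(t(0)) = s(5) = 5, s(t(1)) = s(0) = 4, s(t(2)) = s(3) = 1, s(t(3)) = s(6) = 2, s(t(4)) = s(1) = 6, s(t(5)) = s(4) = 3, s(t(6)) = s(2) = 0.
Hence s ∘ t = [5 4 1 2 6 3 0].

5 4 1 2 6 3 0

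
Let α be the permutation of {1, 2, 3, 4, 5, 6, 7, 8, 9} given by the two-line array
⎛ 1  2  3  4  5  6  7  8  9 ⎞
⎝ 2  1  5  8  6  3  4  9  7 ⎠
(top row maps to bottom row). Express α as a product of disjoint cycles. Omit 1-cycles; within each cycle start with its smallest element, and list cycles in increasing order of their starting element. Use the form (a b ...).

Iterating α from 1 gives 1 → 2 → 1; that is the 2-cycle (1 2).
Continuing from each remaining unvisited element yields (1 2)(3 5 6)(4 8 9 7).

(1 2)(3 5 6)(4 8 9 7)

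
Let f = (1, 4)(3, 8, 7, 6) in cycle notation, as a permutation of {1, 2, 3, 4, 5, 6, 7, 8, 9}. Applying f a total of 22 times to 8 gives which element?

8 lies in the 4-cycle (3, 8, 7, 6).
Since the cycle has length 4, f^22 acts on it the same as f^2 (22 mod 4 = 2).
Advancing 2 steps from 8: 8 → 7 → 6.

6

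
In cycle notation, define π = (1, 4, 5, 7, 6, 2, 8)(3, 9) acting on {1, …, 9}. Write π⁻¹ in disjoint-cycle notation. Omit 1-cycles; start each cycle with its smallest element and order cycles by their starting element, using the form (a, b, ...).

(1, 8, 2, 6, 7, 5, 4)(3, 9)

Inverting a permutation written in cycle notation just reverses the order within every cycle.
After reversing and putting each cycle's least element first, π⁻¹ = (1, 8, 2, 6, 7, 5, 4)(3, 9).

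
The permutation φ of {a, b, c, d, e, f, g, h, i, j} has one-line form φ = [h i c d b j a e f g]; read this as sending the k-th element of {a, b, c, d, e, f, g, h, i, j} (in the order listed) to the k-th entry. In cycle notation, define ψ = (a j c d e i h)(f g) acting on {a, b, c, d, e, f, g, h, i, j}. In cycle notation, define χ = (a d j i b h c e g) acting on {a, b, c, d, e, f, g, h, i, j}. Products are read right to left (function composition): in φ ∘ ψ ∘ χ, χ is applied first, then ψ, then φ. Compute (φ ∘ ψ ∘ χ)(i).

i

Chase i: χ(i) = b; ψ(b) = b; φ(b) = i. Hence (φ ∘ ψ ∘ χ)(i) = i.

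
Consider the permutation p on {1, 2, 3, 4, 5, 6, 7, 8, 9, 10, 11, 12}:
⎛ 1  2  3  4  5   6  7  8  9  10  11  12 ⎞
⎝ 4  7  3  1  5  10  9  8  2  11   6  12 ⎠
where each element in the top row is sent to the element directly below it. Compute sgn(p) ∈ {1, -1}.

In disjoint-cycle form the cycle lengths are 3, 3, 2, 1, 1, 1, 1.
A cycle of length ℓ contributes ℓ−1 transpositions, so p is a product of 2 + 2 + 1 = 5 transpositions — odd.

-1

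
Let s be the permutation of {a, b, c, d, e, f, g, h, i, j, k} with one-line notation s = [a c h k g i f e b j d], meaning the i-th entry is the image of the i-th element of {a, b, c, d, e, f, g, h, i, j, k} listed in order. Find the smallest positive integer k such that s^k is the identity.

14

The disjoint-cycle form of s has cycle lengths 7, 2, 1, 1.
Since disjoint cycles commute, ord(s) = lcm(7, 2) = 14.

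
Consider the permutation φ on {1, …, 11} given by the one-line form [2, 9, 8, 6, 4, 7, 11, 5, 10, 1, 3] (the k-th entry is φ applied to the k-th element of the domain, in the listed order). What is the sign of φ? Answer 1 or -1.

In disjoint-cycle form the cycle lengths are 7, 4.
A cycle is odd iff its length is even; φ has 1 even-length cycle, so sgn(φ) = (−1)^1 and φ is odd.

-1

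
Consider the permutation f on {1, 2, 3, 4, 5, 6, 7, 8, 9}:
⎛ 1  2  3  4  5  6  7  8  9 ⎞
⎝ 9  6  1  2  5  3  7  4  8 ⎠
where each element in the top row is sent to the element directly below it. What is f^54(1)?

Tracing 1 → 9 → … returns to 1 after 7 steps, so 1 lies in a 7-cycle (1, 9, 8, 4, 2, 6, 3).
Since the cycle has length 7, f^54 acts on it the same as f^5 (54 mod 7 = 5).
Stepping 5 places around the cycle: 1 → 9 → 8 → 4 → 2 → 6.

6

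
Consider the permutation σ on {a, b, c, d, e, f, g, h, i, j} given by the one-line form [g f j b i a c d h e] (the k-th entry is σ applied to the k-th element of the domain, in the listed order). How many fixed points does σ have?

0

No element satisfies σ(x) = x, so there are 0 fixed points.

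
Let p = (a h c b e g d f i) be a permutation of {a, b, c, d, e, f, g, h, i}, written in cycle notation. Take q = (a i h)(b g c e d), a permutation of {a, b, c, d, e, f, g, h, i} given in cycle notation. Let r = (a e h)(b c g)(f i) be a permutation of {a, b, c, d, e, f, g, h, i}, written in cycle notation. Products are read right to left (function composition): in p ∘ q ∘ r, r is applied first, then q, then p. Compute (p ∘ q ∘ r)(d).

e

(p ∘ q ∘ r)(d) = p(q(r(d))). r(d) = d, then q(d) = b, then p(b) = e, so the result is e.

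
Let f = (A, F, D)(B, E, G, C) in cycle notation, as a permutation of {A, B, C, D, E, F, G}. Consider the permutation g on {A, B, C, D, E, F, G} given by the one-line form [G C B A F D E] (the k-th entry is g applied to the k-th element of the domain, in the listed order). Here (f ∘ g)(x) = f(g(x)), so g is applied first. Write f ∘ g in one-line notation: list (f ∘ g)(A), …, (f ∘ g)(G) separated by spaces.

C B E F D A G

Chase each element through g then f: A → G → C; B → C → B; C → B → E; D → A → F; E → F → D; F → D → A; G → E → G.
Collecting the images, f ∘ g = [C B E F D A G].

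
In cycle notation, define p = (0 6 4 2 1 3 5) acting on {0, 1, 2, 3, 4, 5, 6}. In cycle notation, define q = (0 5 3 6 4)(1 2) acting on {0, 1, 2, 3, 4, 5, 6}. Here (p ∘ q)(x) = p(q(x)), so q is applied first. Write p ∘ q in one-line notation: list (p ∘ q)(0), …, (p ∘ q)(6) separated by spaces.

(p ∘ q)(x) = p(q(x)). Computing each image: p(q(0)) = p(5) = 0, p(q(1)) = p(2) = 1, p(q(2)) = p(1) = 3, p(q(3)) = p(6) = 4, p(q(4)) = p(0) = 6, p(q(5)) = p(3) = 5, p(q(6)) = p(4) = 2.
Hence p ∘ q = [0 1 3 4 6 5 2].

0 1 3 4 6 5 2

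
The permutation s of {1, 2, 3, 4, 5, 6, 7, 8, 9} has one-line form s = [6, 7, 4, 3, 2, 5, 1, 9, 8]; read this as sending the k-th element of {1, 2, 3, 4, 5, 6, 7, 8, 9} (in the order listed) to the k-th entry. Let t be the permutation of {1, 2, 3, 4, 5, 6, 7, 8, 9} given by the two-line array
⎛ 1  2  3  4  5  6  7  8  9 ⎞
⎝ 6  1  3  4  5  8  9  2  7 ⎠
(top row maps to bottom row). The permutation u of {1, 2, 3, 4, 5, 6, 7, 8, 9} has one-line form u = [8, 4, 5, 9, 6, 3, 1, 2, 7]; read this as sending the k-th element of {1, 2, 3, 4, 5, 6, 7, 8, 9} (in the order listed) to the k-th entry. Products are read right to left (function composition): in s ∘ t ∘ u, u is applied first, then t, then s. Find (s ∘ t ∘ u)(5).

9

(s ∘ t ∘ u)(5) = s(t(u(5))). u(5) = 6, then t(6) = 8, then s(8) = 9, so the result is 9.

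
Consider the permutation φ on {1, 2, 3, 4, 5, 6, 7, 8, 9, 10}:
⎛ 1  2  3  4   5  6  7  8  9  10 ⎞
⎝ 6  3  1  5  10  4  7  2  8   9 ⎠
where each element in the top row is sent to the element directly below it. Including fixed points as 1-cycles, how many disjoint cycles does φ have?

The cycle decomposition is (1, 6, 4, 5, 10, 9, 8, 2, 3)(7), which has 2 cycles (counting 1-cycles).

2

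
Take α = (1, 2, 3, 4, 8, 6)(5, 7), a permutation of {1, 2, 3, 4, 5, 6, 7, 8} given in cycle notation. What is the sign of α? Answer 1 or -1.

The cycle lengths are 6, 2.
A cycle is odd iff its length is even; α has 2 even-length cycles, so sgn(α) = (−1)^2 and α is even.

1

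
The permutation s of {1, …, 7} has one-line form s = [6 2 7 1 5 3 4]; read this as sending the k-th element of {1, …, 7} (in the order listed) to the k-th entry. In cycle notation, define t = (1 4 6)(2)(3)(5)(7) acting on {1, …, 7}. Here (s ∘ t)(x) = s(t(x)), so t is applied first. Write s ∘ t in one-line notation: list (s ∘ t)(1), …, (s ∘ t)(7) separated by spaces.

1 2 7 3 5 6 4

(s ∘ t)(x) = s(t(x)). Computing each image: s(t(1)) = s(4) = 1, s(t(2)) = s(2) = 2, s(t(3)) = s(3) = 7, s(t(4)) = s(6) = 3, s(t(5)) = s(5) = 5, s(t(6)) = s(1) = 6, s(t(7)) = s(7) = 4.
Hence s ∘ t = [1 2 7 3 5 6 4].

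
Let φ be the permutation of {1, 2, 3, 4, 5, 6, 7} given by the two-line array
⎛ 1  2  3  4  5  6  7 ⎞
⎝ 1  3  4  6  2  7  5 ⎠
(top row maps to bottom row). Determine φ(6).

The entry below 6 in the array is 7, so φ(6) = 7.

7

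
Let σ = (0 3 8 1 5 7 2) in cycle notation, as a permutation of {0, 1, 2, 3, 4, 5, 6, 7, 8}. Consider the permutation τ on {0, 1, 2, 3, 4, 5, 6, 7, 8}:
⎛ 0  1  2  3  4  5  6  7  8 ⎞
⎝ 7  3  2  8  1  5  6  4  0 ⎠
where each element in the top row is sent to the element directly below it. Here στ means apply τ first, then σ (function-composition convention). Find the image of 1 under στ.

8

τ(1) = 3, then σ(3) = 8; composing gives (στ)(1) = 8.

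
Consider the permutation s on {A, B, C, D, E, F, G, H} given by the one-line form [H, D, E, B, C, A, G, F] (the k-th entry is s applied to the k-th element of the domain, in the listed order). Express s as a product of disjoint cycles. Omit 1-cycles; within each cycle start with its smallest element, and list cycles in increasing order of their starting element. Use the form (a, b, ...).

Iterating s from A gives A → H → F → A; that is the 3-cycle (A, H, F).
Continuing from each remaining unvisited element yields (A, H, F)(B, D)(C, E).

(A, H, F)(B, D)(C, E)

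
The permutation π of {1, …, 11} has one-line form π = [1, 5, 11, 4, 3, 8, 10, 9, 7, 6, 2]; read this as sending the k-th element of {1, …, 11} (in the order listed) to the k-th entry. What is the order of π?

Writing π as disjoint cycles, the cycle lengths are 5, 4, 1, 1.
The order is lcm(5, 4) = 20.

20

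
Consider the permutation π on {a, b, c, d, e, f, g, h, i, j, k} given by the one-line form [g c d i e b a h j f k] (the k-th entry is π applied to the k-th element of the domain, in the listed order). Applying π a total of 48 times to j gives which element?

Tracing j → f → … returns to j after 6 steps, so j lies in a 6-cycle (b c d i j f).
On a 6-cycle, π^6 is the identity, so π^48 = π^0 there (48 ≡ 0 mod 6).
So π^48(j) = j.

j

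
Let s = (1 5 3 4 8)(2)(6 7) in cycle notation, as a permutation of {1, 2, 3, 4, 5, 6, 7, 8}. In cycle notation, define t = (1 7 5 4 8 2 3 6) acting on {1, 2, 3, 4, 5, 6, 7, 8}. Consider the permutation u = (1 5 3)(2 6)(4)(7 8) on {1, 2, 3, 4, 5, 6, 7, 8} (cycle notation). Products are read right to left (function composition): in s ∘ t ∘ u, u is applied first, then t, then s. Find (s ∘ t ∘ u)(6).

Chase 6: u(6) = 2; t(2) = 3; s(3) = 4. Hence (s ∘ t ∘ u)(6) = 4.

4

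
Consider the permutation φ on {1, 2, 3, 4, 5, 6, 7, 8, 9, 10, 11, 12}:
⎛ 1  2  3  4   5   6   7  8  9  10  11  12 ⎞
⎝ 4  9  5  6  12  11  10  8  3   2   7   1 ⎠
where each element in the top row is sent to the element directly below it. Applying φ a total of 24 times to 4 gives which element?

11

Tracing 4 → 6 → … returns to 4 after 11 steps, so 4 lies in an 11-cycle (1, 4, 6, 11, 7, 10, 2, 9, 3, 5, 12).
On an 11-cycle, φ^11 is the identity, so φ^24 = φ^2 there (24 ≡ 2 mod 11).
Stepping 2 places around the cycle: 4 → 6 → 11.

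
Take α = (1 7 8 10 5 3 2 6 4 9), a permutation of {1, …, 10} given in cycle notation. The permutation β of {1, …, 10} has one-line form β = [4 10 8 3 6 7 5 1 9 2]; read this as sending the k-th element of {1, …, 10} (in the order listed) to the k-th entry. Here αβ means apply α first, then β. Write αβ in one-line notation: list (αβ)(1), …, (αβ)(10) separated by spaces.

5 7 10 9 8 3 1 2 4 6

Chase each element through α then β: 1 → 7 → 5; 2 → 6 → 7; 3 → 2 → 10; 4 → 9 → 9; 5 → 3 → 8; 6 → 4 → 3; 7 → 8 → 1; 8 → 10 → 2; 9 → 1 → 4; 10 → 5 → 6.
Collecting the images, αβ = [5 7 10 9 8 3 1 2 4 6].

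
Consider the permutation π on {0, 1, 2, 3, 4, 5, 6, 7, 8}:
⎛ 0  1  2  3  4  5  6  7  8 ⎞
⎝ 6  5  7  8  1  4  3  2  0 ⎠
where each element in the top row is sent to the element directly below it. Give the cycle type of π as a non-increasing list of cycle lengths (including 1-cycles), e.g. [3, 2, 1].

The disjoint cycles are (0 6 3 8)(1 5 4)(2 7), with lengths 4, 3, 2 in non-increasing order.

[4, 3, 2]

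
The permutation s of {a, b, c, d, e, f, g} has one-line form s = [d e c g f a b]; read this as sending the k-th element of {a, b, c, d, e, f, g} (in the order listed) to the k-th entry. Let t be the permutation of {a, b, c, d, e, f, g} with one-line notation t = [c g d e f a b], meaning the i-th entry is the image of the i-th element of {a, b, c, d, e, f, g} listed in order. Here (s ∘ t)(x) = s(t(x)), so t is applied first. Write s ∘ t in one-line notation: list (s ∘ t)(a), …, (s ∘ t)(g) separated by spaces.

For each element, apply t then s: a → c → c; b → g → b; c → d → g; d → e → f; e → f → a; f → a → d; g → b → e.
Collecting the images, s ∘ t = [c b g f a d e].

c b g f a d e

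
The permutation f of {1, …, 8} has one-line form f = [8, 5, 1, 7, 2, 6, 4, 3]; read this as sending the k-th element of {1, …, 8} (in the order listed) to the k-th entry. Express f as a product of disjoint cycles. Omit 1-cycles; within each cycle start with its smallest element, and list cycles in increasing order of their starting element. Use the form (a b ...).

(1 8 3)(2 5)(4 7)

From 1: 1 → 8 → 3 → 1, closing the cycle (1 8 3).
Continuing from each remaining unvisited element yields (1 8 3)(2 5)(4 7).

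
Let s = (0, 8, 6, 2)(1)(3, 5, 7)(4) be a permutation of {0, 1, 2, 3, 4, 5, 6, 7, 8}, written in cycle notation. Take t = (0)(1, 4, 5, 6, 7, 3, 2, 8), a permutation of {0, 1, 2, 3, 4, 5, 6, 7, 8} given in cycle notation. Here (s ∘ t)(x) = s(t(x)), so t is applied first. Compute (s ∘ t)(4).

7

t(4) = 5, then s(5) = 7; composing gives (s ∘ t)(4) = 7.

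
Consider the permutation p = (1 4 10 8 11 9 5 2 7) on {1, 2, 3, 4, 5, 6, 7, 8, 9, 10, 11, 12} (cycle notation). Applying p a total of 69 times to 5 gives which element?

8

5 lies in the 9-cycle (1 4 10 8 11 9 5 2 7).
Since the cycle has length 9, p^69 acts on it the same as p^6 (69 mod 9 = 6).
Stepping 6 places around the cycle: 5 → 2 → 7 → 1 → 4 → 10 → 8.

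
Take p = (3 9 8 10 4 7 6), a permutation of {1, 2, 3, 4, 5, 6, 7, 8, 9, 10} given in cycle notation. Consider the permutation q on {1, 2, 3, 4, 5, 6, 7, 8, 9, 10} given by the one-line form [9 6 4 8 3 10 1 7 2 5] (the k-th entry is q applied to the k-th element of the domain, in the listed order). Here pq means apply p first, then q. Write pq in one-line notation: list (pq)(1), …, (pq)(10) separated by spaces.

9 6 2 1 3 4 10 5 7 8

For each element, apply p then q: 1 → 1 → 9; 2 → 2 → 6; 3 → 9 → 2; 4 → 7 → 1; 5 → 5 → 3; 6 → 3 → 4; 7 → 6 → 10; 8 → 10 → 5; 9 → 8 → 7; 10 → 4 → 8.
So pq in one-line form is 9 6 2 1 3 4 10 5 7 8.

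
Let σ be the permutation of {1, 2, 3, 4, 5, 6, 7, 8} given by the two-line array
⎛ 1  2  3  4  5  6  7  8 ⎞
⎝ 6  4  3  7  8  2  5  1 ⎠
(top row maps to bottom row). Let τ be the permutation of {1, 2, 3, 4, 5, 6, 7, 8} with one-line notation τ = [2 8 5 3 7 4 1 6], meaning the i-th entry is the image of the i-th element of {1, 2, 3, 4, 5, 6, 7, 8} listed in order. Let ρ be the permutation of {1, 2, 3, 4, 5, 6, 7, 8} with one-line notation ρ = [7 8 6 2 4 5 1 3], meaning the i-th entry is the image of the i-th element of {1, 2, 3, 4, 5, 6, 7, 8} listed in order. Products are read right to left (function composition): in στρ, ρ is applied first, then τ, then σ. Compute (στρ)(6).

(στρ)(6) = σ(τ(ρ(6))). ρ(6) = 5, then τ(5) = 7, then σ(7) = 5, so the result is 5.

5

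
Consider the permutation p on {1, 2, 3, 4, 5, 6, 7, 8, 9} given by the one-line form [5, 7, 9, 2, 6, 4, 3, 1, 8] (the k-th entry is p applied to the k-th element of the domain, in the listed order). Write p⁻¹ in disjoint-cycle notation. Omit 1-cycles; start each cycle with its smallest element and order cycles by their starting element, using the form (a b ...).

(1 8 9 3 7 2 4 6 5)

The cycle decomposition of p is (1 5 6 4 2 7 3 9 8).
The inverse reverses every cycle; in canonical form, p⁻¹ = (1 8 9 3 7 2 4 6 5).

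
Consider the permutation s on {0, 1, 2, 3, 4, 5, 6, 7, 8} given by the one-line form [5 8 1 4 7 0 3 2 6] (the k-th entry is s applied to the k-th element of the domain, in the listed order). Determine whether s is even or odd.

odd

In disjoint-cycle form the cycle lengths are 7, 2.
A cycle of length ℓ contributes ℓ−1 transpositions, so s is a product of 6 + 1 = 7 transpositions — odd.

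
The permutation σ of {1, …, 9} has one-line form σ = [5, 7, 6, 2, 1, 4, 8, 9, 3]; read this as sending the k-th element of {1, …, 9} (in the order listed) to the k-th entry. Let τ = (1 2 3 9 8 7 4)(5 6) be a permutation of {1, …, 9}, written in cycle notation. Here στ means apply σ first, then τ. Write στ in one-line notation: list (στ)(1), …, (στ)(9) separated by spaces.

(στ)(x) = τ(σ(x)). Computing each image: τ(σ(1)) = τ(5) = 6, τ(σ(2)) = τ(7) = 4, τ(σ(3)) = τ(6) = 5, τ(σ(4)) = τ(2) = 3, τ(σ(5)) = τ(1) = 2, τ(σ(6)) = τ(4) = 1, τ(σ(7)) = τ(8) = 7, τ(σ(8)) = τ(9) = 8, τ(σ(9)) = τ(3) = 9.
Hence στ = [6 4 5 3 2 1 7 8 9].

6 4 5 3 2 1 7 8 9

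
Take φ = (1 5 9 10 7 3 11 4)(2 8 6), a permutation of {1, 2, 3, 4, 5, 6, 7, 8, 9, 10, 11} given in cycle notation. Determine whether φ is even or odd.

The cycle lengths are 8, 3.
A cycle of length ℓ contributes ℓ−1 transpositions, so φ is a product of 7 + 2 = 9 transpositions — odd.

odd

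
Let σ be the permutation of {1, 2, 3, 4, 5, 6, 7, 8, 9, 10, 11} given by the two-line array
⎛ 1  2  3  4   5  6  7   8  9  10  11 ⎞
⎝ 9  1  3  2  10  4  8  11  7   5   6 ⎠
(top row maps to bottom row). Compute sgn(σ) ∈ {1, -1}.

1

In disjoint-cycle form the cycle lengths are 8, 2, 1.
A cycle of length ℓ contributes ℓ−1 transpositions, so σ is a product of 7 + 1 = 8 transpositions — even.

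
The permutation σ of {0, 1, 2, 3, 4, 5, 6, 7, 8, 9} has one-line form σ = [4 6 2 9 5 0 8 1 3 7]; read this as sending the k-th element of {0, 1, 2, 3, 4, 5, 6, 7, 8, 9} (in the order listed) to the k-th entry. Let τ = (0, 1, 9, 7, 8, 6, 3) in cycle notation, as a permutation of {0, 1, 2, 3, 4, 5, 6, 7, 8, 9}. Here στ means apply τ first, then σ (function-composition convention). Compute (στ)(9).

1

(στ)(9) = σ(τ(9)). τ(9) = 7, then σ(7) = 1. So (στ)(9) = 1.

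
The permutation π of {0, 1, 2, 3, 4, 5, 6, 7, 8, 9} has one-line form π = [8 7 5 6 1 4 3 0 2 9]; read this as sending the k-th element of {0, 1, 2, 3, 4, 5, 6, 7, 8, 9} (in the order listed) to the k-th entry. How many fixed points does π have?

1

The fixed points (elements with π(x) = x) are {9}, so there is 1.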